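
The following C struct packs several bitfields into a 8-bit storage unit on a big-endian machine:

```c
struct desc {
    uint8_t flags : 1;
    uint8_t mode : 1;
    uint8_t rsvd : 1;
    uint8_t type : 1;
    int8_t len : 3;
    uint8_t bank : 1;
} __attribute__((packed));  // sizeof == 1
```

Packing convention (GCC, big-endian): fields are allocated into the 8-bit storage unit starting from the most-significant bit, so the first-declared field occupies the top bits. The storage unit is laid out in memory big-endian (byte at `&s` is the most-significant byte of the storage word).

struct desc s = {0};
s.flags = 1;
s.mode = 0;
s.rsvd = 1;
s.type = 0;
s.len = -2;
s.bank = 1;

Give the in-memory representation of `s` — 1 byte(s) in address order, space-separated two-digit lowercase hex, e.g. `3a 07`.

ad

flags:1 = 1 → 0x1 << 7 → word 0x80
mode:1 = 0 → 0x0 << 6 → word 0x80
rsvd:1 = 1 → 0x1 << 5 → word 0xa0
type:1 = 0 → 0x0 << 4 → word 0xa0
len:3 = -2 → 0x6 << 1 → word 0xac
bank:1 = 1 → 0x1 << 0 → word 0xad
word = 0xad → big-endian bytes:
  [0]=0xad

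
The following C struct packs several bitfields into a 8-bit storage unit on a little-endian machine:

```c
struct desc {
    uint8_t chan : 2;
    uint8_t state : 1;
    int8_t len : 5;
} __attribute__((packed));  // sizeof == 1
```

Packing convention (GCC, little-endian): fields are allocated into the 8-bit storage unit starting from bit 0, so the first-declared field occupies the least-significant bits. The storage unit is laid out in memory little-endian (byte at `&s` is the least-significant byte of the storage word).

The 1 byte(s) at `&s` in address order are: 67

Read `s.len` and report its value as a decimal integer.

12

[0]=0x67 (little-endian) → word 0x67
chan:2 @ bit 0 → (0x67>>0)&0x3 = 0x3
state:1 @ bit 2 → (0x67>>2)&0x1 = 0x1
len:5 @ bit 3 → (0x67>>3)&0x1f = 0xc  ←
len signed 5b, MSB=0: value = 12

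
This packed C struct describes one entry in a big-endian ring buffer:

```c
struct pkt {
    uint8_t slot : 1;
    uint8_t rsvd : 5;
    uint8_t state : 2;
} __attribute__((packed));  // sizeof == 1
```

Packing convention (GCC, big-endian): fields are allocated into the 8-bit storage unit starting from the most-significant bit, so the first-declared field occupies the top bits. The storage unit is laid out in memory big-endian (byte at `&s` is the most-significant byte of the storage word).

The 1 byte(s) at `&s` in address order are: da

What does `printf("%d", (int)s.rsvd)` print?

22

[0]=0xda (big-endian) → word 0xda
slot:1 @ bit 7 → (0xda>>7)&0x1 = 0x1
rsvd:5 @ bit 2 → (0xda>>2)&0x1f = 0x16  ←
state:2 @ bit 0 → (0xda>>0)&0x3 = 0x2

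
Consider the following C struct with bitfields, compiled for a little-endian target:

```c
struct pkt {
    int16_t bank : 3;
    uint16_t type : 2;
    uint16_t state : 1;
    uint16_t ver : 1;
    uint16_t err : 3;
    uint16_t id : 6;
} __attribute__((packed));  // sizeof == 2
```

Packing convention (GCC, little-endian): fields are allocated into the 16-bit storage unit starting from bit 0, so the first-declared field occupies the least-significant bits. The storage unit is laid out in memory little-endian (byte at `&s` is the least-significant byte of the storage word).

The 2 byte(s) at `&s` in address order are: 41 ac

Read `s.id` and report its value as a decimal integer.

43

[0]=0x41 [1]=0xac (little-endian) → word 0xac41
bank [0+:3] = (word>>0) & 0x7 = 1
type [3+:2] = (word>>3) & 0x3 = 0
state [5+:1] = (word>>5) & 0x1 = 0
ver [6+:1] = (word>>6) & 0x1 = 1
err [7+:3] = (word>>7) & 0x7 = 0
id [10+:6] = (word>>10) & 0x3f = 43  ←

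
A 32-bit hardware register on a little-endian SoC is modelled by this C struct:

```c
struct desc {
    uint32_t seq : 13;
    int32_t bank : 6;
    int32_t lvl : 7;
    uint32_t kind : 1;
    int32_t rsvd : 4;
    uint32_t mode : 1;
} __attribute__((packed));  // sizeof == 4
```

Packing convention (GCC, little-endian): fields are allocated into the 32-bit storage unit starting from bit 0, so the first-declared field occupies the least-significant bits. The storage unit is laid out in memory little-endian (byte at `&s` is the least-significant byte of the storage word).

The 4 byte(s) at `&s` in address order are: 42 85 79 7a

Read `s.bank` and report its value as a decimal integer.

[0]=0x42 [1]=0x85 [2]=0x79 [3]=0x7a (little-endian) → word 0x7a798542
seq:13 @ bit 0 → (0x7a798542>>0)&0x1fff = 0x542
bank:6 @ bit 13 → (0x7a798542>>13)&0x3f = 0xc  ←
lvl:7 @ bit 19 → (0x7a798542>>19)&0x7f = 0x4f
kind:1 @ bit 26 → (0x7a798542>>26)&0x1 = 0x0
rsvd:4 @ bit 27 → (0x7a798542>>27)&0xf = 0xf
mode:1 @ bit 31 → (0x7a798542>>31)&0x1 = 0x0
bank signed 6b, MSB=0: value = 12

12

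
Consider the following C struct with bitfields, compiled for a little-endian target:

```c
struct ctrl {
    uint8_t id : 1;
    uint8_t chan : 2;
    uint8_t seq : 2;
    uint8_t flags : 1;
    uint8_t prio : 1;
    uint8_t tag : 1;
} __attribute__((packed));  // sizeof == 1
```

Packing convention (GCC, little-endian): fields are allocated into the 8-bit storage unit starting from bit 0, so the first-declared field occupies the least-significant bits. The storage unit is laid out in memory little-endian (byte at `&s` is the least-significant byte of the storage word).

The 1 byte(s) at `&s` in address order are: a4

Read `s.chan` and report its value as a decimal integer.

[0]=0xa4 (little-endian) → word 0xa4
id:1 @ bit 0 → (0xa4>>0)&0x1 = 0x0
chan:2 @ bit 1 → (0xa4>>1)&0x3 = 0x2  ←
seq:2 @ bit 3 → (0xa4>>3)&0x3 = 0x0
flags:1 @ bit 5 → (0xa4>>5)&0x1 = 0x1
prio:1 @ bit 6 → (0xa4>>6)&0x1 = 0x0
tag:1 @ bit 7 → (0xa4>>7)&0x1 = 0x1

2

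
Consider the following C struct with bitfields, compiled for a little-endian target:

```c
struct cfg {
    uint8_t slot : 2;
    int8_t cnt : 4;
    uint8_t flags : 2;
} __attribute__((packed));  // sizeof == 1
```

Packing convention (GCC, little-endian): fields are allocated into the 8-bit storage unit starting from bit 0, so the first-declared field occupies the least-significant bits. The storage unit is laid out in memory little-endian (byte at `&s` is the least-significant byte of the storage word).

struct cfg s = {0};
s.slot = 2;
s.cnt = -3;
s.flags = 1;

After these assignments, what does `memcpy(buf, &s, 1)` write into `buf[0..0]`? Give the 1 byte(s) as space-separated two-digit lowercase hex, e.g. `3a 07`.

76

[0+:2] slot=2 & 0x3 = 0x2; word=0x02
[2+:4] cnt=-3 & 0xf = 0xd; word=0x36
[6+:2] flags=1 & 0x3 = 0x1; word=0x76
word = 0x76 → little-endian bytes:
  [0]=0x76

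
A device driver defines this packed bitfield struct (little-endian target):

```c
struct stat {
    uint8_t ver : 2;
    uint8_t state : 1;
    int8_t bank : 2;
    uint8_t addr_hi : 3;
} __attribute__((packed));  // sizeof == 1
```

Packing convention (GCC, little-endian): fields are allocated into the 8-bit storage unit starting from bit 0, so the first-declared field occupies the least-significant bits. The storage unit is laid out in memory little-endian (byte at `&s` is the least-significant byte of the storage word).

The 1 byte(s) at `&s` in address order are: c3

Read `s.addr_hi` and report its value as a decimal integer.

[0]=0xc3 (little-endian) → word 0xc3
ver [0+:2] = (word>>0) & 0x3 = 3
state [2+:1] = (word>>2) & 0x1 = 0
bank [3+:2] = (word>>3) & 0x3 = 0
addr_hi [5+:3] = (word>>5) & 0x7 = 6  ←

6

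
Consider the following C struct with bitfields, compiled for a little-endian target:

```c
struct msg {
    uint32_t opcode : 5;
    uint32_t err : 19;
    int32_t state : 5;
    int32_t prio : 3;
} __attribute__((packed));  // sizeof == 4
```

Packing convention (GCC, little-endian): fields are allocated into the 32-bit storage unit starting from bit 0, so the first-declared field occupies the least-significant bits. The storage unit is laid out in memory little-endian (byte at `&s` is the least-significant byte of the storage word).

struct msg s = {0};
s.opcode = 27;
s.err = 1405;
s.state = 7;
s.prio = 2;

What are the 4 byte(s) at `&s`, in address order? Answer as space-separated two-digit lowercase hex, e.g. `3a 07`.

opcode (5b) val=27 bits=0x1b at bit 0: 0x0000001b
err (19b) val=1405 bits=0x57d at bit 5: 0x0000afbb
state (5b) val=7 bits=0x7 at bit 24: 0x0700afbb
prio (3b) val=2 bits=0x2 at bit 29: 0x4700afbb
word = 0x4700afbb → little-endian bytes:
  [0]=0xbb  [1]=0xaf  [2]=0x00  [3]=0x47

bb af 00 47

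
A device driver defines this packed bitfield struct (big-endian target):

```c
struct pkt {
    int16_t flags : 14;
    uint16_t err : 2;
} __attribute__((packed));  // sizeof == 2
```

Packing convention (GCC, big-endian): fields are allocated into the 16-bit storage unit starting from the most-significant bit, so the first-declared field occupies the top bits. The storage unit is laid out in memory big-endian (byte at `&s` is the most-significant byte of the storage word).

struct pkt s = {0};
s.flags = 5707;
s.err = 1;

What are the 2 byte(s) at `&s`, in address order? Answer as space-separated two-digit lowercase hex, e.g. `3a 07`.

59 2d

flags:14 = 5707 → 0x164b << 2 → word 0x592c
err:2 = 1 → 0x1 << 0 → word 0x592d
word = 0x592d → big-endian bytes:
  [0]=0x59  [1]=0x2d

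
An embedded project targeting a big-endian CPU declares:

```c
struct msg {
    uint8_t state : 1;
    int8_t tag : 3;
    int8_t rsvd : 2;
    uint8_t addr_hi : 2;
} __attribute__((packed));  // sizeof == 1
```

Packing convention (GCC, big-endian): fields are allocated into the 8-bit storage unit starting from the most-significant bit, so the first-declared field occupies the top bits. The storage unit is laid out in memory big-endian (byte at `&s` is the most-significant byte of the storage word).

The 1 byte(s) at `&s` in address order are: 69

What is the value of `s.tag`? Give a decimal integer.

-2

[0]=0x69 (big-endian) → word 0x69
state [7+:1] = (word>>7) & 0x1 = 0
tag [4+:3] = (word>>4) & 0x7 = 6  ←
rsvd [2+:2] = (word>>2) & 0x3 = 2
addr_hi [0+:2] = (word>>0) & 0x3 = 1
tag signed 3b, MSB=1: 6 - 8 = -2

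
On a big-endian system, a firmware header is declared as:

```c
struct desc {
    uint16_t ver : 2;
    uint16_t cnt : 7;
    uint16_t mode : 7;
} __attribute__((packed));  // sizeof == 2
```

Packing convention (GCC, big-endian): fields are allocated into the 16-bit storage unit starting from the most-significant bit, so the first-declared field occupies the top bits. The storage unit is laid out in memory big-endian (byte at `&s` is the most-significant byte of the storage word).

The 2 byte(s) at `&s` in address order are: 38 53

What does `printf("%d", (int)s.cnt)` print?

112

[0]=0x38 [1]=0x53 (big-endian) → word 0x3853
ver [14+:2] = (word>>14) & 0x3 = 0
cnt [7+:7] = (word>>7) & 0x7f = 112  ←
mode [0+:7] = (word>>0) & 0x7f = 83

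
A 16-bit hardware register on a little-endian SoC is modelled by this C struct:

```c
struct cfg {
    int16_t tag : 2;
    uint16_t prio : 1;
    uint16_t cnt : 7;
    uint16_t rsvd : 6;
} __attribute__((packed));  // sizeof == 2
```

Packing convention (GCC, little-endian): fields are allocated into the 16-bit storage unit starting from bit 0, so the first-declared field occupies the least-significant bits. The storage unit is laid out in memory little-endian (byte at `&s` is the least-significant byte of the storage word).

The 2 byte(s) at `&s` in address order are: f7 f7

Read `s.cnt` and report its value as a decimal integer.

[0]=0xf7 [1]=0xf7 (little-endian) → word 0xf7f7
tag [0+:2] = (word>>0) & 0x3 = 3
prio [2+:1] = (word>>2) & 0x1 = 1
cnt [3+:7] = (word>>3) & 0x7f = 126  ←
rsvd [10+:6] = (word>>10) & 0x3f = 61

126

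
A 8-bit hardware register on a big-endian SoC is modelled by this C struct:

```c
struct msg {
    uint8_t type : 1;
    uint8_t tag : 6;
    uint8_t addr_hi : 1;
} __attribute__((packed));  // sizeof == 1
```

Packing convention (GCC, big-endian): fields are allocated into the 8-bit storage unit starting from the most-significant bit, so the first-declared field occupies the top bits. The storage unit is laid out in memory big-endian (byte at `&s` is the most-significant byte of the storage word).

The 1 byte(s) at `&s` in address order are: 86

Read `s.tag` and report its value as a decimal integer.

3

[0]=0x86 (big-endian) → word 0x86
type [7+:1] = (word>>7) & 0x1 = 1
tag [1+:6] = (word>>1) & 0x3f = 3  ←
addr_hi [0+:1] = (word>>0) & 0x1 = 0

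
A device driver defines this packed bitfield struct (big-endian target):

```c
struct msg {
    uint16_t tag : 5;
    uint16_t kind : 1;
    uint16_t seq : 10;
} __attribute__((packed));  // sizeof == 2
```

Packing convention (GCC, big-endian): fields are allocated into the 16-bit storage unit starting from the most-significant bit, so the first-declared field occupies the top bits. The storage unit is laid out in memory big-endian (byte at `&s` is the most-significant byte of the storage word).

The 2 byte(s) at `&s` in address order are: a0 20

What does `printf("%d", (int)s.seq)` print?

[0]=0xa0 [1]=0x20 (big-endian) → word 0xa020
tag [11+:5] = (word>>11) & 0x1f = 20
kind [10+:1] = (word>>10) & 0x1 = 0
seq [0+:10] = (word>>0) & 0x3ff = 32  ←

32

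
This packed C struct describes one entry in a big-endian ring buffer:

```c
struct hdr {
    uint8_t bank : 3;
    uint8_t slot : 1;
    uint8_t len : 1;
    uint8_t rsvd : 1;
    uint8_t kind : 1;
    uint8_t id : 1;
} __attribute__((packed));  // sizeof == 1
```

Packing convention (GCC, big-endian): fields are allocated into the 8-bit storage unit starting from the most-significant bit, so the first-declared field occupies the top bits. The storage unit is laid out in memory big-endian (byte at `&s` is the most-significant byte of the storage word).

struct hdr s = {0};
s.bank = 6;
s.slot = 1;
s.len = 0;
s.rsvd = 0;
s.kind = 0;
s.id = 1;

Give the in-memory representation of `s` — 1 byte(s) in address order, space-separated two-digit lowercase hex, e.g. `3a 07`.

d1

bank:3 = 6 → 0x6 << 5 → word 0xc0
slot:1 = 1 → 0x1 << 4 → word 0xd0
len:1 = 0 → 0x0 << 3 → word 0xd0
rsvd:1 = 0 → 0x0 << 2 → word 0xd0
kind:1 = 0 → 0x0 << 1 → word 0xd0
id:1 = 1 → 0x1 << 0 → word 0xd1
word = 0xd1 → big-endian bytes:
  [0]=0xd1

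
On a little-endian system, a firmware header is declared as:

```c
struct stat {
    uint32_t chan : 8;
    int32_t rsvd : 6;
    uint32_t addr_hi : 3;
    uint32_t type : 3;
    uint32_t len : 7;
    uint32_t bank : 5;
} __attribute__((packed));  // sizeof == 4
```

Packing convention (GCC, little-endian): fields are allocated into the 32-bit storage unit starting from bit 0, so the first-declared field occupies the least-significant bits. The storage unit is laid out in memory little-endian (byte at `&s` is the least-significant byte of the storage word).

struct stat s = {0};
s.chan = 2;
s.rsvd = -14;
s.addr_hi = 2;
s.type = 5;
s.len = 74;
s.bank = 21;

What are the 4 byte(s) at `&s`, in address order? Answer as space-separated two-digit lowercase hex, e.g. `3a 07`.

02 b2 aa ac

chan (8b) val=2 bits=0x2 at bit 0: 0x00000002
rsvd (6b) val=-14 bits=0x32 at bit 8: 0x00003202
addr_hi (3b) val=2 bits=0x2 at bit 14: 0x0000b202
type (3b) val=5 bits=0x5 at bit 17: 0x000ab202
len (7b) val=74 bits=0x4a at bit 20: 0x04aab202
bank (5b) val=21 bits=0x15 at bit 27: 0xacaab202
word = 0xacaab202 → little-endian bytes:
  [0]=0x02  [1]=0xb2  [2]=0xaa  [3]=0xac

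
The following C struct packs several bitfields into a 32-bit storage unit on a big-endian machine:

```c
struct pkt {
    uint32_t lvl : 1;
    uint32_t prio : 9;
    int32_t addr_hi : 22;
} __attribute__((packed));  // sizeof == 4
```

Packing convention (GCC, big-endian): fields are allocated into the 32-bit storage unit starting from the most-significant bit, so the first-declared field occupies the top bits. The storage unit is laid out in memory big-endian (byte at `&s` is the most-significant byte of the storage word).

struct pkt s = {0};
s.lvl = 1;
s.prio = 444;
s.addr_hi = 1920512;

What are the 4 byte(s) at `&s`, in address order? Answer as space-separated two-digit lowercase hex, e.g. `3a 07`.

lvl:1 = 1 → 0x1 << 31 → word 0x80000000
prio:9 = 444 → 0x1bc << 22 → word 0xef000000
addr_hi:22 = 1920512 → 0x1d4e00 << 0 → word 0xef1d4e00
word = 0xef1d4e00 → big-endian bytes:
  [0]=0xef  [1]=0x1d  [2]=0x4e  [3]=0x00

ef 1d 4e 00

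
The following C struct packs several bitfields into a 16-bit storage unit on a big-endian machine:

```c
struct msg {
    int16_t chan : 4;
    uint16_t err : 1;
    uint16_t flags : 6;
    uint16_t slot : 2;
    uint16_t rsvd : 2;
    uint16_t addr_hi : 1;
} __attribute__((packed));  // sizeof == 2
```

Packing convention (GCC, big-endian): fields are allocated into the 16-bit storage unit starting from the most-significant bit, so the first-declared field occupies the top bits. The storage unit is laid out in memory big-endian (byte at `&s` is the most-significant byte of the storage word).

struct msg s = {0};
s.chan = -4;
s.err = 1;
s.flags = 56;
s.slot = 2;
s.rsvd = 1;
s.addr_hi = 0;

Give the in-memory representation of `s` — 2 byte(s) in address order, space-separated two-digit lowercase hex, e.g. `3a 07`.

cf 12

chan (4b) val=-4 bits=0xc at bit 12: 0xc000
err (1b) val=1 bits=0x1 at bit 11: 0xc800
flags (6b) val=56 bits=0x38 at bit 5: 0xcf00
slot (2b) val=2 bits=0x2 at bit 3: 0xcf10
rsvd (2b) val=1 bits=0x1 at bit 1: 0xcf12
addr_hi (1b) val=0 bits=0x0 at bit 0: 0xcf12
word = 0xcf12 → big-endian bytes:
  [0]=0xcf  [1]=0x12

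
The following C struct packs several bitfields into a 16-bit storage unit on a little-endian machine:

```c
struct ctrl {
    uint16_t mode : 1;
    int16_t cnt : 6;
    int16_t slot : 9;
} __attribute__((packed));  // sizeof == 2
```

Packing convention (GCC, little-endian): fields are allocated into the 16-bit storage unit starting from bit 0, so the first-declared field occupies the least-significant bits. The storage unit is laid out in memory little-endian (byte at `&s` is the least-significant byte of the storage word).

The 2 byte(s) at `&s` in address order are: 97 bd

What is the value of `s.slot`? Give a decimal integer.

[0]=0x97 [1]=0xbd (little-endian) → word 0xbd97
mode:1 @ bit 0 → (0xbd97>>0)&0x1 = 0x1
cnt:6 @ bit 1 → (0xbd97>>1)&0x3f = 0xb
slot:9 @ bit 7 → (0xbd97>>7)&0x1ff = 0x17b  ←
slot signed 9b, MSB=1: 379 - 512 = -133

-133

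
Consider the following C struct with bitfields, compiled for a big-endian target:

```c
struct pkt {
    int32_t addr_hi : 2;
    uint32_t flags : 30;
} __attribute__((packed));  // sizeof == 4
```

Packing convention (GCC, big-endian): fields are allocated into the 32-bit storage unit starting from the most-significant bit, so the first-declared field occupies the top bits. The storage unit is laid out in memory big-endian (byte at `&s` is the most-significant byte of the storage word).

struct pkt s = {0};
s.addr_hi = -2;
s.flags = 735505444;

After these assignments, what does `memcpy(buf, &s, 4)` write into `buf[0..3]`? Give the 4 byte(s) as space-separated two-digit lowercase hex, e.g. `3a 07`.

addr_hi:2 = -2 → 0x2 << 30 → word 0x80000000
flags:30 = 735505444 → 0x2bd6ec24 << 0 → word 0xabd6ec24
word = 0xabd6ec24 → big-endian bytes:
  [0]=0xab  [1]=0xd6  [2]=0xec  [3]=0x24

ab d6 ec 24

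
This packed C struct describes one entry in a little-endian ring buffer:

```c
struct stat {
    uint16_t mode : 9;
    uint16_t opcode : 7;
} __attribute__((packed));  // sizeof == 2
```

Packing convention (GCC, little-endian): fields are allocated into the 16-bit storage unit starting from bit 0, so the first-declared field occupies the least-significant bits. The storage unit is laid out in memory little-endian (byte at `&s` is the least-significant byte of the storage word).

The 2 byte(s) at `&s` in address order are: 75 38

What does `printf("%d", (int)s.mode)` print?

117

[0]=0x75 [1]=0x38 (little-endian) → word 0x3875
mode:9 @ bit 0 → (0x3875>>0)&0x1ff = 0x75  ←
opcode:7 @ bit 9 → (0x3875>>9)&0x7f = 0x1c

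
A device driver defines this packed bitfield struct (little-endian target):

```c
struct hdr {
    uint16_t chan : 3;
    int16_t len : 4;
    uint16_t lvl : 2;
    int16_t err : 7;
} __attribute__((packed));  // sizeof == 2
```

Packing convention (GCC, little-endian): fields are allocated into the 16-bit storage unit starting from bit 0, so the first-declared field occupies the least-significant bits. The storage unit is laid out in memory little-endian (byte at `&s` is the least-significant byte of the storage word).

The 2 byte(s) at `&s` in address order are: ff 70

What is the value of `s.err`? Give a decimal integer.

56

[0]=0xff [1]=0x70 (little-endian) → word 0x70ff
chan [0+:3] = (word>>0) & 0x7 = 7
len [3+:4] = (word>>3) & 0xf = 15
lvl [7+:2] = (word>>7) & 0x3 = 1
err [9+:7] = (word>>9) & 0x7f = 56  ←
err signed 7b, MSB=0: value = 56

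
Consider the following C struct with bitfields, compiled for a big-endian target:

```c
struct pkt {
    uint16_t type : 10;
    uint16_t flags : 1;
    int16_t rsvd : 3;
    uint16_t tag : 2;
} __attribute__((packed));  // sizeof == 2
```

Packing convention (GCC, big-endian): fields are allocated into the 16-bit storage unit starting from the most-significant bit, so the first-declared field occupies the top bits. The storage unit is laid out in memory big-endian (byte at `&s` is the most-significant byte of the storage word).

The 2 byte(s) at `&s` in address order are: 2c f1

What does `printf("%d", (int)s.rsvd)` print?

[0]=0x2c [1]=0xf1 (big-endian) → word 0x2cf1
type:10 @ bit 6 → (0x2cf1>>6)&0x3ff = 0xb3
flags:1 @ bit 5 → (0x2cf1>>5)&0x1 = 0x1
rsvd:3 @ bit 2 → (0x2cf1>>2)&0x7 = 0x4  ←
tag:2 @ bit 0 → (0x2cf1>>0)&0x3 = 0x1
rsvd signed 3b, MSB=1: 4 - 8 = -4

-4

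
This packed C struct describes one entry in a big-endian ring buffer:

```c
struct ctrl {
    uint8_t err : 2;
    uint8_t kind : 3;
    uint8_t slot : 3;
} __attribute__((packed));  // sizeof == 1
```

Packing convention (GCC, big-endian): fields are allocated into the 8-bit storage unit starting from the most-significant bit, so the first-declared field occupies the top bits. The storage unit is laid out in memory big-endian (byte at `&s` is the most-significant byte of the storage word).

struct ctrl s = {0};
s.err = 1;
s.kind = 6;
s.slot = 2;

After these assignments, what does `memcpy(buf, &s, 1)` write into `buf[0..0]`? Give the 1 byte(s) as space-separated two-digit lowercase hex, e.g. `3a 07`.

72

err:2 = 1 → 0x1 << 6 → word 0x40
kind:3 = 6 → 0x6 << 3 → word 0x70
slot:3 = 2 → 0x2 << 0 → word 0x72
word = 0x72 → big-endian bytes:
  [0]=0x72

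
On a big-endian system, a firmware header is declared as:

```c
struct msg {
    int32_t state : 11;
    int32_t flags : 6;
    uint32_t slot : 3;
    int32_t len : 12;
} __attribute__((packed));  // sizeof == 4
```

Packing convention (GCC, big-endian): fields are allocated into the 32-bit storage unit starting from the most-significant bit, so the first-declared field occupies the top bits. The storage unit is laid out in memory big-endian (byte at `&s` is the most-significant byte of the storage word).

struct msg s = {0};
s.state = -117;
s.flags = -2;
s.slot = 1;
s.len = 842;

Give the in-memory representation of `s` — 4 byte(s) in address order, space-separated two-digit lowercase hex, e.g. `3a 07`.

f1 7f 13 4a

state (11b) val=-117 bits=0x78b at bit 21: 0xf1600000
flags (6b) val=-2 bits=0x3e at bit 15: 0xf17f0000
slot (3b) val=1 bits=0x1 at bit 12: 0xf17f1000
len (12b) val=842 bits=0x34a at bit 0: 0xf17f134a
word = 0xf17f134a → big-endian bytes:
  [0]=0xf1  [1]=0x7f  [2]=0x13  [3]=0x4a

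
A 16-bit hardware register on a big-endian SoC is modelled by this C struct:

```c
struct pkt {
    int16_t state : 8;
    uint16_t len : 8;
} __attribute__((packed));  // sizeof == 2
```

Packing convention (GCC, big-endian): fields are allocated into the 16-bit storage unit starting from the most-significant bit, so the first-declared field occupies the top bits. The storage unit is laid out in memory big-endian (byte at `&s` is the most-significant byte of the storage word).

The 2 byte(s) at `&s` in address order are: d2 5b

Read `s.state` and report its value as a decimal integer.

-46

[0]=0xd2 [1]=0x5b (big-endian) → word 0xd25b
state:8 @ bit 8 → (0xd25b>>8)&0xff = 0xd2  ←
len:8 @ bit 0 → (0xd25b>>0)&0xff = 0x5b
state signed 8b, MSB=1: 210 - 256 = -46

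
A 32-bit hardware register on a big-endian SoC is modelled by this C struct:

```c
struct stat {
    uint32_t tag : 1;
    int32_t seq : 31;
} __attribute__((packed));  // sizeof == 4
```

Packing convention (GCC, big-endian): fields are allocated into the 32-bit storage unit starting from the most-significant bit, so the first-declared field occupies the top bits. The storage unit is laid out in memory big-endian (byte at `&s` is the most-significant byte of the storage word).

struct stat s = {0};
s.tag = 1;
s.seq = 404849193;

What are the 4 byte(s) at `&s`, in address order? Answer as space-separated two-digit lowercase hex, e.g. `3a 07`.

98 21 82 29

tag:1 = 1 → 0x1 << 31 → word 0x80000000
seq:31 = 404849193 → 0x18218229 << 0 → word 0x98218229
word = 0x98218229 → big-endian bytes:
  [0]=0x98  [1]=0x21  [2]=0x82  [3]=0x29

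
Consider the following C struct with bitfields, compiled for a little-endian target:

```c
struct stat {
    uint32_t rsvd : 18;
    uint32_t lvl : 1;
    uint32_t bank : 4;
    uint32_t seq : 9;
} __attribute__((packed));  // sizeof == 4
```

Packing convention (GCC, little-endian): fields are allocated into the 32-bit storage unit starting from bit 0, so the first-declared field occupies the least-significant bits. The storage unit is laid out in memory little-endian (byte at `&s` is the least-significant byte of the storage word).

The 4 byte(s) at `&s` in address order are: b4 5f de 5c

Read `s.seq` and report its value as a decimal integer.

[0]=0xb4 [1]=0x5f [2]=0xde [3]=0x5c (little-endian) → word 0x5cde5fb4
rsvd:18 @ bit 0 → (0x5cde5fb4>>0)&0x3ffff = 0x25fb4
lvl:1 @ bit 18 → (0x5cde5fb4>>18)&0x1 = 0x1
bank:4 @ bit 19 → (0x5cde5fb4>>19)&0xf = 0xb
seq:9 @ bit 23 → (0x5cde5fb4>>23)&0x1ff = 0xb9  ←

185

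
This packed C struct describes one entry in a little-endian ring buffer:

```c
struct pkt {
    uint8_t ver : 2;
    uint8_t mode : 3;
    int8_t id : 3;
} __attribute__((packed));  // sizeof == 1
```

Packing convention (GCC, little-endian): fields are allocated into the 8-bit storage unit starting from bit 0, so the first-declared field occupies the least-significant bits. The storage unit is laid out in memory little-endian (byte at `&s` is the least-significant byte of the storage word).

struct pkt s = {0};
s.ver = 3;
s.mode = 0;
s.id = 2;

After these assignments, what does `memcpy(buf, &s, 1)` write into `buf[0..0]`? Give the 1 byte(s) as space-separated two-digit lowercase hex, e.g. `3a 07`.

43

ver (2b) val=3 bits=0x3 at bit 0: 0x03
mode (3b) val=0 bits=0x0 at bit 2: 0x03
id (3b) val=2 bits=0x2 at bit 5: 0x43
word = 0x43 → little-endian bytes:
  [0]=0x43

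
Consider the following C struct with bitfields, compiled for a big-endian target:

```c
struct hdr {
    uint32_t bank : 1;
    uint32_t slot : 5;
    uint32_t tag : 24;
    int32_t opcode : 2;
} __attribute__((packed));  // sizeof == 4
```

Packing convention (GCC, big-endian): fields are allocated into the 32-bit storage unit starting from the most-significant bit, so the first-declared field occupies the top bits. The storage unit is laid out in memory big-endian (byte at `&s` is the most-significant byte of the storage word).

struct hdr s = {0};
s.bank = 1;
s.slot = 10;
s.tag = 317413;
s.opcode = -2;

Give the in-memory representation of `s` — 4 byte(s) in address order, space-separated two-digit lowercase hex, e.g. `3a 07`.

a8 13 5f 96

[31+:1] bank=1 & 0x1 = 0x1; word=0x80000000
[26+:5] slot=10 & 0x1f = 0xa; word=0xa8000000
[2+:24] tag=317413 & 0xffffff = 0x4d7e5; word=0xa8135f94
[0+:2] opcode=-2 & 0x3 = 0x2; word=0xa8135f96
word = 0xa8135f96 → big-endian bytes:
  [0]=0xa8  [1]=0x13  [2]=0x5f  [3]=0x96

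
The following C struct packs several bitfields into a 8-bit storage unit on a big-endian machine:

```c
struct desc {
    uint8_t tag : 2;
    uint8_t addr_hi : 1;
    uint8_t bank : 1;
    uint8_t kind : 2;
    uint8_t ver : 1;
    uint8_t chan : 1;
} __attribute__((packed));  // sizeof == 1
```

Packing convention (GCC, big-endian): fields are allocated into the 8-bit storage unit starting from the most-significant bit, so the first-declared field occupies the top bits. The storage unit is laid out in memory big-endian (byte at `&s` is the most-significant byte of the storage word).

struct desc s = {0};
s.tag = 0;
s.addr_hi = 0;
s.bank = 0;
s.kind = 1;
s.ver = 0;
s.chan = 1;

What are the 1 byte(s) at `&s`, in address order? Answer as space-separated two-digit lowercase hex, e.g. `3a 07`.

05

[6+:2] tag=0 & 0x3 = 0x0; word=0x00
[5+:1] addr_hi=0 & 0x1 = 0x0; word=0x00
[4+:1] bank=0 & 0x1 = 0x0; word=0x00
[2+:2] kind=1 & 0x3 = 0x1; word=0x04
[1+:1] ver=0 & 0x1 = 0x0; word=0x04
[0+:1] chan=1 & 0x1 = 0x1; word=0x05
word = 0x05 → big-endian bytes:
  [0]=0x05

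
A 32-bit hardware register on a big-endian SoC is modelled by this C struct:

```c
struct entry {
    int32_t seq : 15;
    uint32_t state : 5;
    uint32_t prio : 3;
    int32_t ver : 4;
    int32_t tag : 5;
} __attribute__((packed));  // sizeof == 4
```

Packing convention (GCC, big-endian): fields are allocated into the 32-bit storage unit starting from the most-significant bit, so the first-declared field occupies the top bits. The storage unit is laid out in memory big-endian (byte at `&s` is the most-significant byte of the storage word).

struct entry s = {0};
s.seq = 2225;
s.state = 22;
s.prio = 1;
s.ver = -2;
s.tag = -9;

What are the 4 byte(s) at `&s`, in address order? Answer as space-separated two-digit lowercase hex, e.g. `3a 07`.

11 63 63 d7

[17+:15] seq=2225 & 0x7fff = 0x8b1; word=0x11620000
[12+:5] state=22 & 0x1f = 0x16; word=0x11636000
[9+:3] prio=1 & 0x7 = 0x1; word=0x11636200
[5+:4] ver=-2 & 0xf = 0xe; word=0x116363c0
[0+:5] tag=-9 & 0x1f = 0x17; word=0x116363d7
word = 0x116363d7 → big-endian bytes:
  [0]=0x11  [1]=0x63  [2]=0x63  [3]=0xd7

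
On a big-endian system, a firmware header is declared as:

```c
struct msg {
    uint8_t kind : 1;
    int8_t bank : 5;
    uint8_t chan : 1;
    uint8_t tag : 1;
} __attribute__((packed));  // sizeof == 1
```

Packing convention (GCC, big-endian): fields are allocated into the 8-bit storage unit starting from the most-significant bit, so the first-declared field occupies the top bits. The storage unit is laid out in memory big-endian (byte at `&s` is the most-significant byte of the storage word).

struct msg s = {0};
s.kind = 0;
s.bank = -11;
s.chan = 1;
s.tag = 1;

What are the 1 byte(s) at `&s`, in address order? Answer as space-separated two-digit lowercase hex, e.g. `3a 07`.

57

kind (1b) val=0 bits=0x0 at bit 7: 0x00
bank (5b) val=-11 bits=0x15 at bit 2: 0x54
chan (1b) val=1 bits=0x1 at bit 1: 0x56
tag (1b) val=1 bits=0x1 at bit 0: 0x57
word = 0x57 → big-endian bytes:
  [0]=0x57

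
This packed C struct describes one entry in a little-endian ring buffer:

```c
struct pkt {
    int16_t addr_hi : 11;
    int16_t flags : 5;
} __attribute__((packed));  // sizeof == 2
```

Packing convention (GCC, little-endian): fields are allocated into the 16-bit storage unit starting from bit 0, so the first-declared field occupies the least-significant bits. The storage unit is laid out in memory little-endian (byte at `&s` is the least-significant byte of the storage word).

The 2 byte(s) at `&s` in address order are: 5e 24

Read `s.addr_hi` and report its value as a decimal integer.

-930

[0]=0x5e [1]=0x24 (little-endian) → word 0x245e
addr_hi:11 @ bit 0 → (0x245e>>0)&0x7ff = 0x45e  ←
flags:5 @ bit 11 → (0x245e>>11)&0x1f = 0x4
addr_hi signed 11b, MSB=1: 1118 - 2048 = -930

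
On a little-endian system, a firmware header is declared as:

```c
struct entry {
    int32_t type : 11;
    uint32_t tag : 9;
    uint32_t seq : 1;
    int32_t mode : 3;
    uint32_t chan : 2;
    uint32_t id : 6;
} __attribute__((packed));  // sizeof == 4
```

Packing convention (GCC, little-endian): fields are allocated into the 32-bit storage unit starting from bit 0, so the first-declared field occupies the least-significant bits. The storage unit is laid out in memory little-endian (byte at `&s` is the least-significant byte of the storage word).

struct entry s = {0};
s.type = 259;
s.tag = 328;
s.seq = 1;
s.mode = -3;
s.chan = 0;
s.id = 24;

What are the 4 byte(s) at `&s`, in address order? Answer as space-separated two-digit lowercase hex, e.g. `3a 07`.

03 41 ba 60

type:11 = 259 → 0x103 << 0 → word 0x00000103
tag:9 = 328 → 0x148 << 11 → word 0x000a4103
seq:1 = 1 → 0x1 << 20 → word 0x001a4103
mode:3 = -3 → 0x5 << 21 → word 0x00ba4103
chan:2 = 0 → 0x0 << 24 → word 0x00ba4103
id:6 = 24 → 0x18 << 26 → word 0x60ba4103
word = 0x60ba4103 → little-endian bytes:
  [0]=0x03  [1]=0x41  [2]=0xba  [3]=0x60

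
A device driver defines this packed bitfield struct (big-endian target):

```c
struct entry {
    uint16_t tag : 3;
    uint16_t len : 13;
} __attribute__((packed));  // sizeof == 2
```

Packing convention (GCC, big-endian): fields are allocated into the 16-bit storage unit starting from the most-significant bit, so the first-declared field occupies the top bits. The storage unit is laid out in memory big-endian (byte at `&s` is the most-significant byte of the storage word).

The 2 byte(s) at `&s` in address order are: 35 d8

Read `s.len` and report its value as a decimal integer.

5592

[0]=0x35 [1]=0xd8 (big-endian) → word 0x35d8
tag:3 @ bit 13 → (0x35d8>>13)&0x7 = 0x1
len:13 @ bit 0 → (0x35d8>>0)&0x1fff = 0x15d8  ←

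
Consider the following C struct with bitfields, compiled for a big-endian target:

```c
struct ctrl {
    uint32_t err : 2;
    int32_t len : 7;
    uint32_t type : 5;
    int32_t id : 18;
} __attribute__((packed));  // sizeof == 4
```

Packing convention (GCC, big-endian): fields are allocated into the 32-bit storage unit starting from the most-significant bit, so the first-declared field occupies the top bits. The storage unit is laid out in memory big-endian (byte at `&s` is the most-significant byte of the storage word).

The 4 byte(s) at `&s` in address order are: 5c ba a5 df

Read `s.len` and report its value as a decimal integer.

57

[0]=0x5c [1]=0xba [2]=0xa5 [3]=0xdf (big-endian) → word 0x5cbaa5df
err [30+:2] = (word>>30) & 0x3 = 1
len [23+:7] = (word>>23) & 0x7f = 57  ←
type [18+:5] = (word>>18) & 0x1f = 14
id [0+:18] = (word>>0) & 0x3ffff = 173535
len signed 7b, MSB=0: value = 57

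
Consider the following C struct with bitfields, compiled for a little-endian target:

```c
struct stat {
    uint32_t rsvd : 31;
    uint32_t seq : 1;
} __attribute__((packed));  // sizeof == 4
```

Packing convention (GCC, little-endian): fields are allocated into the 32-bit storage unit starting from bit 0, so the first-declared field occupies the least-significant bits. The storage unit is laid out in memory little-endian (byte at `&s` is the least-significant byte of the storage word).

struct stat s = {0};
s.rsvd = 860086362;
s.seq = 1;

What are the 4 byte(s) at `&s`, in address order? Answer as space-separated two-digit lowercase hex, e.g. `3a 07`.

[0+:31] rsvd=860086362 & 0x7fffffff = 0x3343e05a; word=0x3343e05a
[31+:1] seq=1 & 0x1 = 0x1; word=0xb343e05a
word = 0xb343e05a → little-endian bytes:
  [0]=0x5a  [1]=0xe0  [2]=0x43  [3]=0xb3

5a e0 43 b3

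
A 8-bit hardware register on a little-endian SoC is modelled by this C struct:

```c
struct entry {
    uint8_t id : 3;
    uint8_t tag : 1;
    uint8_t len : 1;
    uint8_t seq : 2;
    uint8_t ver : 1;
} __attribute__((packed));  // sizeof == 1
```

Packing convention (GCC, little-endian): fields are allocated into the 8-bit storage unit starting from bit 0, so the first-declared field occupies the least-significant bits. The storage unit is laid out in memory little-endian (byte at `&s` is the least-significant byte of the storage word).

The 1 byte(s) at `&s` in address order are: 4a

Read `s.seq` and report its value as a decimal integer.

[0]=0x4a (little-endian) → word 0x4a
id [0+:3] = (word>>0) & 0x7 = 2
tag [3+:1] = (word>>3) & 0x1 = 1
len [4+:1] = (word>>4) & 0x1 = 0
seq [5+:2] = (word>>5) & 0x3 = 2  ←
ver [7+:1] = (word>>7) & 0x1 = 0

2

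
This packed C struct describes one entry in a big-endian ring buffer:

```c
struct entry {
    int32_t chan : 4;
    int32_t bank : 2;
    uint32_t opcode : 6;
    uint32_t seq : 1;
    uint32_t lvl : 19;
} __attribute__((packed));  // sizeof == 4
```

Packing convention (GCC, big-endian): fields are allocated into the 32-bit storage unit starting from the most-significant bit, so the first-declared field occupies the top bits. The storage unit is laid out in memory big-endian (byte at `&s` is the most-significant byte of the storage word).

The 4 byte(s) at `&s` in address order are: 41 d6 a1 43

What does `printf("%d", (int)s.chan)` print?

[0]=0x41 [1]=0xd6 [2]=0xa1 [3]=0x43 (big-endian) → word 0x41d6a143
chan [28+:4] = (word>>28) & 0xf = 4  ←
bank [26+:2] = (word>>26) & 0x3 = 0
opcode [20+:6] = (word>>20) & 0x3f = 29
seq [19+:1] = (word>>19) & 0x1 = 0
lvl [0+:19] = (word>>0) & 0x7ffff = 434499
chan signed 4b, MSB=0: value = 4

4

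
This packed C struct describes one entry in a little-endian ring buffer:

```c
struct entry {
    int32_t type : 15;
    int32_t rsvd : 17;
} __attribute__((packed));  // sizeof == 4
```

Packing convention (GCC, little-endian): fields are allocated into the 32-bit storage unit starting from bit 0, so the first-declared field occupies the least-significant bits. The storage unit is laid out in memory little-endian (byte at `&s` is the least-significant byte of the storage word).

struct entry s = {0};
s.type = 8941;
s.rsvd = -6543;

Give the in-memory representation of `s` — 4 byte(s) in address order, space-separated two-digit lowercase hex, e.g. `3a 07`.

type:15 = 8941 → 0x22ed << 0 → word 0x000022ed
rsvd:17 = -6543 → 0x1e671 << 15 → word 0xf338a2ed
word = 0xf338a2ed → little-endian bytes:
  [0]=0xed  [1]=0xa2  [2]=0x38  [3]=0xf3

ed a2 38 f3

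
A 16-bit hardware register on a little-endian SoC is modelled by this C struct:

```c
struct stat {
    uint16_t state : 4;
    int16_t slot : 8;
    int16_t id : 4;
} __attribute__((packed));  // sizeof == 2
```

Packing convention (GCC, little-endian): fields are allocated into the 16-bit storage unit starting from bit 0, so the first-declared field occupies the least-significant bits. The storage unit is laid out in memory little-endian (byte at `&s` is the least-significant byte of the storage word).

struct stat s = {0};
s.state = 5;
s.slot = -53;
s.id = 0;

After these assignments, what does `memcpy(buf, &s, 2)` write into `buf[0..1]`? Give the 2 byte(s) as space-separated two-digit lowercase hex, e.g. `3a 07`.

state:4 = 5 → 0x5 << 0 → word 0x0005
slot:8 = -53 → 0xcb << 4 → word 0x0cb5
id:4 = 0 → 0x0 << 12 → word 0x0cb5
word = 0x0cb5 → little-endian bytes:
  [0]=0xb5  [1]=0x0c

b5 0c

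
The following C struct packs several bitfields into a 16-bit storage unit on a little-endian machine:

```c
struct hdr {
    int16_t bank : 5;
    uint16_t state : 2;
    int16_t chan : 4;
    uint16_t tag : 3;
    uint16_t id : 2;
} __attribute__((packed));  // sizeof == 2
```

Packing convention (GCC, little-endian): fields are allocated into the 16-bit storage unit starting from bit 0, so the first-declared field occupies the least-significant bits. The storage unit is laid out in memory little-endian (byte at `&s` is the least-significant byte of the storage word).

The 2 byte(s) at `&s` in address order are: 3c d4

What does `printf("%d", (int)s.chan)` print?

[0]=0x3c [1]=0xd4 (little-endian) → word 0xd43c
bank:5 @ bit 0 → (0xd43c>>0)&0x1f = 0x1c
state:2 @ bit 5 → (0xd43c>>5)&0x3 = 0x1
chan:4 @ bit 7 → (0xd43c>>7)&0xf = 0x8  ←
tag:3 @ bit 11 → (0xd43c>>11)&0x7 = 0x2
id:2 @ bit 14 → (0xd43c>>14)&0x3 = 0x3
chan signed 4b, MSB=1: 8 - 16 = -8

-8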